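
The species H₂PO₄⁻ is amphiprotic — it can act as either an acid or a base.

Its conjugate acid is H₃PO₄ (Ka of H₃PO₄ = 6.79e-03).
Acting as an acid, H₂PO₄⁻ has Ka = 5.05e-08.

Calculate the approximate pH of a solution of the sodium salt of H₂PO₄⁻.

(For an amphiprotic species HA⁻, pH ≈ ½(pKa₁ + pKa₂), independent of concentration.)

pKa₁ = -log(6.79e-03) = 2.17; pKa₂ = -log(5.05e-08) = 7.30. For an amphiprotic species, pH ≈ ½(pKa₁ + pKa₂) = ½(2.17 + 7.30) = 4.73.

pH = 4.73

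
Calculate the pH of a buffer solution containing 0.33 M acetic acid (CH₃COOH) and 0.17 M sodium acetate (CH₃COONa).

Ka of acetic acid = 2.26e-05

pKa = -log(2.26e-05) = 4.65. pH = pKa + log([A⁻]/[HA]) = 4.65 + log(0.17/0.33)

pH = 4.36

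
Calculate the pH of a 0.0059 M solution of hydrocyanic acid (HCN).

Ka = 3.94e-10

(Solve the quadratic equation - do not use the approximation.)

x² + Ka×x - Ka×C = 0. Using quadratic formula: [H⁺] = 1.5245e-06

pH = 5.82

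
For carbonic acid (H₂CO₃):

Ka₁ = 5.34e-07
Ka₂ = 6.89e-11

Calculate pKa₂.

pKa₂ = -log(Ka₂) = -log(6.89e-11) = 10.16.

pK_{a2} = 10.16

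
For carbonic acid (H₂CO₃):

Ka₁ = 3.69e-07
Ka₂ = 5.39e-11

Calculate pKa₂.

pKa₂ = -log(Ka₂) = -log(5.39e-11) = 10.27.

pK_{a2} = 10.27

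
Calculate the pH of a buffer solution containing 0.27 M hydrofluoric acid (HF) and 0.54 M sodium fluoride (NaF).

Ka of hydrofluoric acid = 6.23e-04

pKa = -log(6.23e-04) = 3.21. pH = pKa + log([A⁻]/[HA]) = 3.21 + log(0.54/0.27)

pH = 3.51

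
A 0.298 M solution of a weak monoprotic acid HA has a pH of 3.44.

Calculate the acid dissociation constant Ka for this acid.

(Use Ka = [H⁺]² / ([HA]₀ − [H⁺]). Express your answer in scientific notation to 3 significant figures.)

[H⁺] = 10^(−pH) = 10^(−3.44) = 3.631e-04 M. For HA ⇌ H⁺ + A⁻, Ka = [H⁺][A⁻]/[HA] = [H⁺]² / ([HA]₀ − [H⁺]) = (3.631e-04)² / (0.298 − 3.631e-04) = 4.43e-07.

K_a = 4.43e-07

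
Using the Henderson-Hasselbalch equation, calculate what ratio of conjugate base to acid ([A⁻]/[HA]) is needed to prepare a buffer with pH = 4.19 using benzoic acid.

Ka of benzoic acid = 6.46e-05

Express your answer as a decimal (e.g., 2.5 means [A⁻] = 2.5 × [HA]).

pKa = -log(6.46e-05) = 4.1898. pH = pKa + log([A⁻]/[HA]), so log([A⁻]/[HA]) = pH − pKa = 4.19 − 4.1898 = 0.0002. [A⁻]/[HA] = 10^(0.0002) = 1.00

[A⁻]/[HA] = 1.00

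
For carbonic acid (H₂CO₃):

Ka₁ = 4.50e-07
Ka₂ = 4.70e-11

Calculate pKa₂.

pKa₂ = -log(Ka₂) = -log(4.70e-11) = 10.33.

pK_{a2} = 10.33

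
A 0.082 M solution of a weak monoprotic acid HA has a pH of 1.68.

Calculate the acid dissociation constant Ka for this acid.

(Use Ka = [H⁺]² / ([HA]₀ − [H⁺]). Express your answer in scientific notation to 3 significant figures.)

[H⁺] = 10^(−pH) = 10^(−1.68) = 2.089e-02 M. For HA ⇌ H⁺ + A⁻, Ka = [H⁺][A⁻]/[HA] = [H⁺]² / ([HA]₀ − [H⁺]) = (2.089e-02)² / (0.082 − 2.089e-02) = 7.14e-03.

K_a = 7.14e-03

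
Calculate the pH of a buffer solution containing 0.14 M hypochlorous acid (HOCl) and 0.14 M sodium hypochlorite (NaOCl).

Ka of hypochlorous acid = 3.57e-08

pKa = -log(3.57e-08) = 7.45. pH = pKa + log([A⁻]/[HA]) = 7.45 + log(0.14/0.14)

pH = 7.45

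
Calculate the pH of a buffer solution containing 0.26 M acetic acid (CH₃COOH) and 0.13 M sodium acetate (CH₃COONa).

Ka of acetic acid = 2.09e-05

pKa = -log(2.09e-05) = 4.68. pH = pKa + log([A⁻]/[HA]) = 4.68 + log(0.13/0.26)

pH = 4.38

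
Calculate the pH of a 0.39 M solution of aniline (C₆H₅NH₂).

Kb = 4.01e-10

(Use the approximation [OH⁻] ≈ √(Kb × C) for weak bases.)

[OH⁻] = √(Kb × C) = √(4.01e-10 × 0.39) = 1.2506e-05. pOH = 4.90, pH = 14 - pOH

pH = 9.10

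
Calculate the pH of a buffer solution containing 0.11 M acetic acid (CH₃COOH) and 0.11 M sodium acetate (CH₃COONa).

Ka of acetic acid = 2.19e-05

pKa = -log(2.19e-05) = 4.66. pH = pKa + log([A⁻]/[HA]) = 4.66 + log(0.11/0.11)

pH = 4.66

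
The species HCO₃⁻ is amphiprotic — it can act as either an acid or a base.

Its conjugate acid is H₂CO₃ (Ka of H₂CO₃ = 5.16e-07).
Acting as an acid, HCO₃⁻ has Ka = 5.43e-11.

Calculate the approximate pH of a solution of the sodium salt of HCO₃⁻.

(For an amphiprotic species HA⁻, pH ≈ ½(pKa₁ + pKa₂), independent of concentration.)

pKa₁ = -log(5.16e-07) = 6.29; pKa₂ = -log(5.43e-11) = 10.27. For an amphiprotic species, pH ≈ ½(pKa₁ + pKa₂) = ½(6.29 + 10.27) = 8.28.

pH = 8.28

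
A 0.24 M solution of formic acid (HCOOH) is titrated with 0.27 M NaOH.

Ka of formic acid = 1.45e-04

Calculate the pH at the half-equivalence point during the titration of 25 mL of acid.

At half-equivalence [HA] = [A⁻], so Henderson-Hasselbalch gives pH = pKa = -log(1.45e-04) = 3.84.

pH = pKa = 3.84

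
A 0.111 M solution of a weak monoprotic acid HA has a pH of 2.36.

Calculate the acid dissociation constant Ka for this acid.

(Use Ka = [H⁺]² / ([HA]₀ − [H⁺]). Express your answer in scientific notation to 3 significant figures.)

[H⁺] = 10^(−pH) = 10^(−2.36) = 4.365e-03 M. For HA ⇌ H⁺ + A⁻, Ka = [H⁺][A⁻]/[HA] = [H⁺]² / ([HA]₀ − [H⁺]) = (4.365e-03)² / (0.111 − 4.365e-03) = 1.79e-04.

K_a = 1.79e-04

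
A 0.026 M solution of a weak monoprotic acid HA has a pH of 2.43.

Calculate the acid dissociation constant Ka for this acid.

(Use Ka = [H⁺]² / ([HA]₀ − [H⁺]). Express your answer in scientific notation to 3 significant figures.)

[H⁺] = 10^(−pH) = 10^(−2.43) = 3.715e-03 M. For HA ⇌ H⁺ + A⁻, Ka = [H⁺][A⁻]/[HA] = [H⁺]² / ([HA]₀ − [H⁺]) = (3.715e-03)² / (0.026 − 3.715e-03) = 6.19e-04.

K_a = 6.19e-04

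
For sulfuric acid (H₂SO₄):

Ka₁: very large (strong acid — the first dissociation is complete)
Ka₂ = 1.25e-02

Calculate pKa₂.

pKa₂ = -log(Ka₂) = -log(1.25e-02) = 1.90.

pK_{a2} = 1.90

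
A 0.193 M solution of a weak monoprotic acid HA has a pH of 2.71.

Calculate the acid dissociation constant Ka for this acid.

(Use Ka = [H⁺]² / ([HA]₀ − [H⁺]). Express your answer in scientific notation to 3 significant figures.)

[H⁺] = 10^(−pH) = 10^(−2.71) = 1.950e-03 M. For HA ⇌ H⁺ + A⁻, Ka = [H⁺][A⁻]/[HA] = [H⁺]² / ([HA]₀ − [H⁺]) = (1.950e-03)² / (0.193 − 1.950e-03) = 1.99e-05.

K_a = 1.99e-05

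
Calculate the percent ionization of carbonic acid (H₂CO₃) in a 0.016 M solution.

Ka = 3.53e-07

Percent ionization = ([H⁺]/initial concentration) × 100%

Using Ka equilibrium: x² + Ka×x - Ka×C = 0. Solving: [H⁺] = 7.4977e-05. Percent = (7.4977e-05/0.016) × 100

Percent ionization = 0.469%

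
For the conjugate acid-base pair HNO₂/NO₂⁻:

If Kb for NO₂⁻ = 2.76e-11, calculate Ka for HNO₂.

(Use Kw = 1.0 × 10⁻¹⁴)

For a conjugate pair Ka × Kb = Kw, so Ka = Kw/Kb = 1.0 × 10⁻¹⁴ / 2.76e-11 = 3.62e-04.

K_a = 3.62e-04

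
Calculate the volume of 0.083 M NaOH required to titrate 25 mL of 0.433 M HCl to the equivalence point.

At equivalence: moles acid = moles base. moles HCl = 0.433 × 25/1000 = 0.01082 mol. V_base = moles / 0.083 × 1000 = 130.4 mL.

V_{base} = 130.4 mL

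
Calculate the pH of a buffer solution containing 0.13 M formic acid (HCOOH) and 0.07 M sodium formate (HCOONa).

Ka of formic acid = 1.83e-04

pKa = -log(1.83e-04) = 3.74. pH = pKa + log([A⁻]/[HA]) = 3.74 + log(0.07/0.13)

pH = 3.47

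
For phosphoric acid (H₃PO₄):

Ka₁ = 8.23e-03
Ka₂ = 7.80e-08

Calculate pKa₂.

pKa₂ = -log(Ka₂) = -log(7.80e-08) = 7.11.

pK_{a2} = 7.11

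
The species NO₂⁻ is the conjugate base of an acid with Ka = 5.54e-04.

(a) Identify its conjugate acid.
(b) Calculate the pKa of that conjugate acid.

(a) The conjugate acid is formed by adding one H⁺ to NO₂⁻, giving HNO₂. (b) pKa = -log(Ka) = -log(5.54e-04) = 3.26.

Conjugate acid: HNO₂; pK_a = 3.26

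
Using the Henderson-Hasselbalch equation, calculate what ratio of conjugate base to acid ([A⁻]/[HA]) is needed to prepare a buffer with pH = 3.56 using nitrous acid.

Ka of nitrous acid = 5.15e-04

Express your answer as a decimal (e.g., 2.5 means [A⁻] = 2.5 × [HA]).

pKa = -log(5.15e-04) = 3.2882. pH = pKa + log([A⁻]/[HA]), so log([A⁻]/[HA]) = pH − pKa = 3.56 − 3.2882 = 0.2718. [A⁻]/[HA] = 10^(0.2718) = 1.87

[A⁻]/[HA] = 1.87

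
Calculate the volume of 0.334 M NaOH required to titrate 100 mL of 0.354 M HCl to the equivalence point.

At equivalence: moles acid = moles base. moles HCl = 0.354 × 100/1000 = 0.0354 mol. V_base = moles / 0.334 × 1000 = 106.0 mL.

V_{base} = 106.0 mL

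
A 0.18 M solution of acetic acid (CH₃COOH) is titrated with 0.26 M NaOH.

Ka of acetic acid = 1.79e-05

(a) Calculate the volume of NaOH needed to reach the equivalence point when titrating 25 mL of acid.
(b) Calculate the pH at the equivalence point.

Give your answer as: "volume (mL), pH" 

moles acid = 0.18 × 25/1000 = 0.0045 mol; V_base = moles/0.26 × 1000 = 17.3 mL. At equivalence only the conjugate base is present: [A⁻] = 0.0045/0.042 = 1.0636e-01 M. Kb = Kw/Ka = 5.59e-10; [OH⁻] = √(Kb × [A⁻]) = 7.7085e-06; pOH = 5.11; pH = 14 - pOH = 8.89.

V = 17.3 mL, pH = 8.89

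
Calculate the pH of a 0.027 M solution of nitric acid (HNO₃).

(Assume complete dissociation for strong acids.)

[H⁺] = 0.027 M for strong acid. pH = -log[H⁺] = -log(0.027)

pH = 1.57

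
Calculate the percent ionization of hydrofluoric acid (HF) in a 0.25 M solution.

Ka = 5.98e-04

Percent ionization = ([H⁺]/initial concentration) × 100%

Using Ka equilibrium: x² + Ka×x - Ka×C = 0. Solving: [H⁺] = 1.1932e-02. Percent = (1.1932e-02/0.25) × 100

Percent ionization = 4.77%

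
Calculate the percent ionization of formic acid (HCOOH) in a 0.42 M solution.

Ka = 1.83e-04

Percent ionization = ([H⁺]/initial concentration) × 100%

Using Ka equilibrium: x² + Ka×x - Ka×C = 0. Solving: [H⁺] = 8.6760e-03. Percent = (8.6760e-03/0.42) × 100

Percent ionization = 2.07%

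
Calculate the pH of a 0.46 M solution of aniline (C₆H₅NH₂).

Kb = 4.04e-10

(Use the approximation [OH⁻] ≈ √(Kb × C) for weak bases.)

[OH⁻] = √(Kb × C) = √(4.04e-10 × 0.46) = 1.3632e-05. pOH = 4.87, pH = 14 - pOH

pH = 9.13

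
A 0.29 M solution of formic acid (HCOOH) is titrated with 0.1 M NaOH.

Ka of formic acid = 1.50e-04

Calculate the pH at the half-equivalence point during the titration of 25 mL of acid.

At half-equivalence [HA] = [A⁻], so Henderson-Hasselbalch gives pH = pKa = -log(1.50e-04) = 3.82.

pH = pKa = 3.82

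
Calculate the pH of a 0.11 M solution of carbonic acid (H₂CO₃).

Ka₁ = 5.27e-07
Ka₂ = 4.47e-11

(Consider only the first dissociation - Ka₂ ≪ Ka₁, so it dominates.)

First dissociation dominates. From Ka₁ = [H⁺][HA⁻]/[H₂A], x² + Ka₁·x − Ka₁·C = 0 with C = 0.11 M and Ka₁ = 5.27e-07. Solving: [H⁺] = (−Ka₁ + √(Ka₁² + 4·Ka₁·C)) / 2 = 2.4051e-04 M. pH = -log(2.4051e-04) = 3.62.

pH = 3.62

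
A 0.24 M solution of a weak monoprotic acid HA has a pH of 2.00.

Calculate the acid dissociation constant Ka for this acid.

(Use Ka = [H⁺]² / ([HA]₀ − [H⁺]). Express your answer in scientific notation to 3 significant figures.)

[H⁺] = 10^(−pH) = 10^(−2.00) = 1.000e-02 M. For HA ⇌ H⁺ + A⁻, Ka = [H⁺][A⁻]/[HA] = [H⁺]² / ([HA]₀ − [H⁺]) = (1.000e-02)² / (0.24 − 1.000e-02) = 4.35e-04.

K_a = 4.35e-04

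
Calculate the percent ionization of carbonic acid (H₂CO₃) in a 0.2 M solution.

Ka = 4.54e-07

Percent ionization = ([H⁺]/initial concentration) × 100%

Using Ka equilibrium: x² + Ka×x - Ka×C = 0. Solving: [H⁺] = 3.0110e-04. Percent = (3.0110e-04/0.2) × 100

Percent ionization = 0.151%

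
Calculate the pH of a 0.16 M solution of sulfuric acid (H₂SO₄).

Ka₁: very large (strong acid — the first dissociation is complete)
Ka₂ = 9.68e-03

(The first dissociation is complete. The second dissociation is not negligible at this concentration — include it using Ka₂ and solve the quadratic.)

First dissociation is complete: [H⁺]₀ = [HSO₄⁻]₀ = C = 0.16 M. Second dissociation HSO₄⁻ ⇌ H⁺ + SO₄²⁻: let x = [SO₄²⁻]. Ka₂ = (C + x)·x / (C − x) = 9.68e-03 → x² + (C + Ka₂)·x − Ka₂·C = 0 → x² + 0.16968·x − 1.549e-03 = 0. x = (−0.16968 + √(0.16968² + 4 × 1.549e-03)) / 2 = 8.6834e-03 M. [H⁺] = C + x = 0.16 + 8.6834e-03 = 1.6868e-01 M. pH = -log(1.6868e-01) = 0.77.

pH = 0.77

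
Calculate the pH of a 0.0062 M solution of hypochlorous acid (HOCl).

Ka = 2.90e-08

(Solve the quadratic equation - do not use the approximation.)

x² + Ka×x - Ka×C = 0. Using quadratic formula: [H⁺] = 1.3394e-05

pH = 4.87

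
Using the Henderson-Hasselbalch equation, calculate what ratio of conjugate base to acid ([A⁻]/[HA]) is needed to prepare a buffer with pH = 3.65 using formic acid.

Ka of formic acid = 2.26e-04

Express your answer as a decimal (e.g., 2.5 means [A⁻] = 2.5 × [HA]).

pKa = -log(2.26e-04) = 3.6459. pH = pKa + log([A⁻]/[HA]), so log([A⁻]/[HA]) = pH − pKa = 3.65 − 3.6459 = 0.0041. [A⁻]/[HA] = 10^(0.0041) = 1.01

[A⁻]/[HA] = 1.01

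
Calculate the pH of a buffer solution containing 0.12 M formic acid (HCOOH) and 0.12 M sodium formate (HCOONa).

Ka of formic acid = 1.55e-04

pKa = -log(1.55e-04) = 3.81. pH = pKa + log([A⁻]/[HA]) = 3.81 + log(0.12/0.12)

pH = 3.81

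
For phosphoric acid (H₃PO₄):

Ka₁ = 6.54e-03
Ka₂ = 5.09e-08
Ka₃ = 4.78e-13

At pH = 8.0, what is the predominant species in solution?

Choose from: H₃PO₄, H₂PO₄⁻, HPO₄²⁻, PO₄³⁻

pKa₁ = 2.18, pKa₂ = 7.29, pKa₃ = 12.32. For a polyprotic acid the predominant species crosses at each pKa: below pKa_n the protonated form dominates, above it the deprotonated form does. At pH = 8.0, the predominant species is HPO₄²⁻.

HPO₄²⁻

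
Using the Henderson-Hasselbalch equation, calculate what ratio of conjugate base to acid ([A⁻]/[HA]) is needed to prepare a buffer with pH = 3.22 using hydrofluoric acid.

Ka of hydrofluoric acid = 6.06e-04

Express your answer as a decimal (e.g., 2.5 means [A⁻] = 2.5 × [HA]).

pKa = -log(6.06e-04) = 3.2175. pH = pKa + log([A⁻]/[HA]), so log([A⁻]/[HA]) = pH − pKa = 3.22 − 3.2175 = 0.0025. [A⁻]/[HA] = 10^(0.0025) = 1.01

[A⁻]/[HA] = 1.01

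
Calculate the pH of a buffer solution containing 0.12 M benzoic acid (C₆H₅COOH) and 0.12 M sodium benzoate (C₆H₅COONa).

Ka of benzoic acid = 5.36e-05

pKa = -log(5.36e-05) = 4.27. pH = pKa + log([A⁻]/[HA]) = 4.27 + log(0.12/0.12)

pH = 4.27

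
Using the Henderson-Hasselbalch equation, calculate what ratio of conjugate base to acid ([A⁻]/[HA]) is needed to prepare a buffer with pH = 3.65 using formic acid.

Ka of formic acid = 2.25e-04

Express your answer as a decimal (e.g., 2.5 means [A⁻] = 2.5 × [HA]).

pKa = -log(2.25e-04) = 3.6478. pH = pKa + log([A⁻]/[HA]), so log([A⁻]/[HA]) = pH − pKa = 3.65 − 3.6478 = 0.0022. [A⁻]/[HA] = 10^(0.0022) = 1.01

[A⁻]/[HA] = 1.01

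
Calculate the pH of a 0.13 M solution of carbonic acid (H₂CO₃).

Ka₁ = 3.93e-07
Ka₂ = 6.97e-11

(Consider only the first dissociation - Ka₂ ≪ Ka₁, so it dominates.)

First dissociation dominates. From Ka₁ = [H⁺][HA⁻]/[H₂A], x² + Ka₁·x − Ka₁·C = 0 with C = 0.13 M and Ka₁ = 3.93e-07. Solving: [H⁺] = (−Ka₁ + √(Ka₁² + 4·Ka₁·C)) / 2 = 2.2583e-04 M. pH = -log(2.2583e-04) = 3.65.

pH = 3.65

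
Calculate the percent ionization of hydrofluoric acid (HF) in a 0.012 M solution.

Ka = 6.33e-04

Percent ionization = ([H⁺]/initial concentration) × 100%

Using Ka equilibrium: x² + Ka×x - Ka×C = 0. Solving: [H⁺] = 2.4577e-03. Percent = (2.4577e-03/0.012) × 100

Percent ionization = 20.5%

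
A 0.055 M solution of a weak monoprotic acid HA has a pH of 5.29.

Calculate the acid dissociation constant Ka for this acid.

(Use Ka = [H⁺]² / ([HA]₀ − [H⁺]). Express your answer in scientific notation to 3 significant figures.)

[H⁺] = 10^(−pH) = 10^(−5.29) = 5.129e-06 M. For HA ⇌ H⁺ + A⁻, Ka = [H⁺][A⁻]/[HA] = [H⁺]² / ([HA]₀ − [H⁺]) = (5.129e-06)² / (0.055 − 5.129e-06) = 4.78e-10.

K_a = 4.78e-10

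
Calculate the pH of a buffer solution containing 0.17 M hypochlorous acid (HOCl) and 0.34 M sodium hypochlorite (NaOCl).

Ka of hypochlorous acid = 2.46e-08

pKa = -log(2.46e-08) = 7.61. pH = pKa + log([A⁻]/[HA]) = 7.61 + log(0.34/0.17)

pH = 7.91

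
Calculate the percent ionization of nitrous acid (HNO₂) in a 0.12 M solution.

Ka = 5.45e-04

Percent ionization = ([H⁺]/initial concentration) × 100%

Using Ka equilibrium: x² + Ka×x - Ka×C = 0. Solving: [H⁺] = 7.8191e-03. Percent = (7.8191e-03/0.12) × 100

Percent ionization = 6.52%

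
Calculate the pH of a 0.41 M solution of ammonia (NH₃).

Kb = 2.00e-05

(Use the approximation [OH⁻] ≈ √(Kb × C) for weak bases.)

[OH⁻] = √(Kb × C) = √(2.00e-05 × 0.41) = 2.8636e-03. pOH = 2.54, pH = 14 - pOH

pH = 11.46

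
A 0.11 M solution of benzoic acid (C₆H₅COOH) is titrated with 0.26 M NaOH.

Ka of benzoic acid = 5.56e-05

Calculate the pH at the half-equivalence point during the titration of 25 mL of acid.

At half-equivalence [HA] = [A⁻], so Henderson-Hasselbalch gives pH = pKa = -log(5.56e-05) = 4.25.

pH = pKa = 4.25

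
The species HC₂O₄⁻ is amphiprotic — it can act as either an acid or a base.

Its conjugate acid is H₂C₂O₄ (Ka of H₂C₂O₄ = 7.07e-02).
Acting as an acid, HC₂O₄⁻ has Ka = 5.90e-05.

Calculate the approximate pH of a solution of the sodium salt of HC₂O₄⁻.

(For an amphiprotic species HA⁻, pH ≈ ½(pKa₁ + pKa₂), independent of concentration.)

pKa₁ = -log(7.07e-02) = 1.15; pKa₂ = -log(5.90e-05) = 4.23. For an amphiprotic species, pH ≈ ½(pKa₁ + pKa₂) = ½(1.15 + 4.23) = 2.69.

pH = 2.69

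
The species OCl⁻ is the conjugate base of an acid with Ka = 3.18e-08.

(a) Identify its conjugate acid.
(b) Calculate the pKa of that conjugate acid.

(a) The conjugate acid is formed by adding one H⁺ to OCl⁻, giving HOCl. (b) pKa = -log(Ka) = -log(3.18e-08) = 7.50.

Conjugate acid: HOCl; pK_a = 7.50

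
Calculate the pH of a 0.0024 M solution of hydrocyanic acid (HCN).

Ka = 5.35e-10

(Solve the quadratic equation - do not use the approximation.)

x² + Ka×x - Ka×C = 0. Using quadratic formula: [H⁺] = 1.1329e-06

pH = 5.95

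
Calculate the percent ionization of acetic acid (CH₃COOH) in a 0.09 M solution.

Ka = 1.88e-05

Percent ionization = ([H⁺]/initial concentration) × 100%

Using Ka equilibrium: x² + Ka×x - Ka×C = 0. Solving: [H⁺] = 1.2914e-03. Percent = (1.2914e-03/0.09) × 100

Percent ionization = 1.43%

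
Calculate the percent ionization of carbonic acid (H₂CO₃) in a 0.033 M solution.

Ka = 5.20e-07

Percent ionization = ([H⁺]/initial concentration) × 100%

Using Ka equilibrium: x² + Ka×x - Ka×C = 0. Solving: [H⁺] = 1.3074e-04. Percent = (1.3074e-04/0.033) × 100

Percent ionization = 0.396%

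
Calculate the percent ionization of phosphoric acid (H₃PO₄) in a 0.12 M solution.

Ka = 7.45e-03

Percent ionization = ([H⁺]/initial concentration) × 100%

Using Ka equilibrium: x² + Ka×x - Ka×C = 0. Solving: [H⁺] = 2.6406e-02. Percent = (2.6406e-02/0.12) × 100

Percent ionization = 22%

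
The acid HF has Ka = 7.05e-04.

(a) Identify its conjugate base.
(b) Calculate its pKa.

(a) The conjugate base is formed by removing one H⁺ from HF, giving F⁻. (b) pKa = -log(Ka) = -log(7.05e-04) = 3.15.

Conjugate base: F⁻; pK_a = 3.15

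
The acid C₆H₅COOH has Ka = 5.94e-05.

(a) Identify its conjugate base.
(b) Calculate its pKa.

(a) The conjugate base is formed by removing one H⁺ from C₆H₅COOH, giving C₆H₅COO⁻. (b) pKa = -log(Ka) = -log(5.94e-05) = 4.23.

Conjugate base: C₆H₅COO⁻; pK_a = 4.23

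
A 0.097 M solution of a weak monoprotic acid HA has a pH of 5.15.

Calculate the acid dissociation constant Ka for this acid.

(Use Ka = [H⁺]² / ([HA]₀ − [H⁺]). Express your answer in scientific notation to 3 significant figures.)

[H⁺] = 10^(−pH) = 10^(−5.15) = 7.079e-06 M. For HA ⇌ H⁺ + A⁻, Ka = [H⁺][A⁻]/[HA] = [H⁺]² / ([HA]₀ − [H⁺]) = (7.079e-06)² / (0.097 − 7.079e-06) = 5.17e-10.

K_a = 5.17e-10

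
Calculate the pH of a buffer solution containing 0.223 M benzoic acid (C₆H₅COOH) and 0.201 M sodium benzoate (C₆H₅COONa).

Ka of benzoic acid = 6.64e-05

pKa = -log(6.64e-05) = 4.18. pH = pKa + log([A⁻]/[HA]) = 4.18 + log(0.201/0.223)

pH = 4.13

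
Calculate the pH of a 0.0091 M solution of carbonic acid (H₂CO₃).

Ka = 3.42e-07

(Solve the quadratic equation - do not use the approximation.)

x² + Ka×x - Ka×C = 0. Using quadratic formula: [H⁺] = 5.5616e-05

pH = 4.25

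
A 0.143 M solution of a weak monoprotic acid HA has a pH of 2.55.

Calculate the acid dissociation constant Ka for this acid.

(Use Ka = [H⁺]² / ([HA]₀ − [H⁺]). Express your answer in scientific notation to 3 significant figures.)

[H⁺] = 10^(−pH) = 10^(−2.55) = 2.818e-03 M. For HA ⇌ H⁺ + A⁻, Ka = [H⁺][A⁻]/[HA] = [H⁺]² / ([HA]₀ − [H⁺]) = (2.818e-03)² / (0.143 − 2.818e-03) = 5.67e-05.

K_a = 5.67e-05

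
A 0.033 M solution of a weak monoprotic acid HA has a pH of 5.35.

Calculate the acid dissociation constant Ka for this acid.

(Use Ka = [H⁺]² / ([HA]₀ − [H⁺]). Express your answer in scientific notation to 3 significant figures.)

[H⁺] = 10^(−pH) = 10^(−5.35) = 4.467e-06 M. For HA ⇌ H⁺ + A⁻, Ka = [H⁺][A⁻]/[HA] = [H⁺]² / ([HA]₀ − [H⁺]) = (4.467e-06)² / (0.033 − 4.467e-06) = 6.05e-10.

K_a = 6.05e-10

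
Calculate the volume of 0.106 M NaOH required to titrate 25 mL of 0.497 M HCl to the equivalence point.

At equivalence: moles acid = moles base. moles HCl = 0.497 × 25/1000 = 0.01243 mol. V_base = moles / 0.106 × 1000 = 117.2 mL.

V_{base} = 117.2 mL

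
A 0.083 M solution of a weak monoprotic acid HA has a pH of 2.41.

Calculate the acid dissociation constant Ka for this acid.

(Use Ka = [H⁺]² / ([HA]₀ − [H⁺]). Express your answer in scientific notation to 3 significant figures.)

[H⁺] = 10^(−pH) = 10^(−2.41) = 3.890e-03 M. For HA ⇌ H⁺ + A⁻, Ka = [H⁺][A⁻]/[HA] = [H⁺]² / ([HA]₀ − [H⁺]) = (3.890e-03)² / (0.083 − 3.890e-03) = 1.91e-04.

K_a = 1.91e-04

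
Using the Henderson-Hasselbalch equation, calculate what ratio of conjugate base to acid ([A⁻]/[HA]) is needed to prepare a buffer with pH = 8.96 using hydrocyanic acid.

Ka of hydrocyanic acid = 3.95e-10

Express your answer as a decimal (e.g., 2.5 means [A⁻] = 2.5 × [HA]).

pKa = -log(3.95e-10) = 9.4034. pH = pKa + log([A⁻]/[HA]), so log([A⁻]/[HA]) = pH − pKa = 8.96 − 9.4034 = -0.4434. [A⁻]/[HA] = 10^(-0.4434) = 0.360

[A⁻]/[HA] = 0.360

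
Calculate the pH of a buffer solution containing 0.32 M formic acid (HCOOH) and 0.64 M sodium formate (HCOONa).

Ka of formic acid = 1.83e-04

pKa = -log(1.83e-04) = 3.74. pH = pKa + log([A⁻]/[HA]) = 3.74 + log(0.64/0.32)

pH = 4.04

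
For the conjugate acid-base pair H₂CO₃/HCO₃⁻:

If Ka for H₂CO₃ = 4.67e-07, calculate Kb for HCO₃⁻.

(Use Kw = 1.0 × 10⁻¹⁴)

For a conjugate pair Ka × Kb = Kw, so Kb = Kw/Ka = 1.0 × 10⁻¹⁴ / 4.67e-07 = 2.14e-08.

K_b = 2.14e-08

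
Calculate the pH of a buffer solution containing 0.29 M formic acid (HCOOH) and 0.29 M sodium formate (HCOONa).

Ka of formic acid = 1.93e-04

pKa = -log(1.93e-04) = 3.71. pH = pKa + log([A⁻]/[HA]) = 3.71 + log(0.29/0.29)

pH = 3.71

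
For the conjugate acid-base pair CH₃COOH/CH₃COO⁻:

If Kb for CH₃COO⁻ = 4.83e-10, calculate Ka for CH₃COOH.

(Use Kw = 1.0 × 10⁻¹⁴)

For a conjugate pair Ka × Kb = Kw, so Ka = Kw/Kb = 1.0 × 10⁻¹⁴ / 4.83e-10 = 2.07e-05.

K_a = 2.07e-05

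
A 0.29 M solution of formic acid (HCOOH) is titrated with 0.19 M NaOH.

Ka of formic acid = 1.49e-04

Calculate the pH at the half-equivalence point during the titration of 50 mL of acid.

At half-equivalence [HA] = [A⁻], so Henderson-Hasselbalch gives pH = pKa = -log(1.49e-04) = 3.83.

pH = pKa = 3.83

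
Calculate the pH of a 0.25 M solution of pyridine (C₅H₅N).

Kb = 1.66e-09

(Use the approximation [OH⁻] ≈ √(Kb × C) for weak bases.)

[OH⁻] = √(Kb × C) = √(1.66e-09 × 0.25) = 2.0372e-05. pOH = 4.69, pH = 14 - pOH

pH = 9.31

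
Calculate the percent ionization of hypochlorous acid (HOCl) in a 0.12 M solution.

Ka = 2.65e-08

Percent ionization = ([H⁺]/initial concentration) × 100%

Using Ka equilibrium: x² + Ka×x - Ka×C = 0. Solving: [H⁺] = 5.6378e-05. Percent = (5.6378e-05/0.12) × 100

Percent ionization = 0.047%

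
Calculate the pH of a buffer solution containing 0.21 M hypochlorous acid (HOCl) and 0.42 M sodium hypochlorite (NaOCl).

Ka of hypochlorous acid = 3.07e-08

pKa = -log(3.07e-08) = 7.51. pH = pKa + log([A⁻]/[HA]) = 7.51 + log(0.42/0.21)

pH = 7.81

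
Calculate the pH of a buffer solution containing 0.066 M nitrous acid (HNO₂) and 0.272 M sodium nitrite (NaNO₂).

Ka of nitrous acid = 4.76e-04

pKa = -log(4.76e-04) = 3.32. pH = pKa + log([A⁻]/[HA]) = 3.32 + log(0.272/0.066)

pH = 3.94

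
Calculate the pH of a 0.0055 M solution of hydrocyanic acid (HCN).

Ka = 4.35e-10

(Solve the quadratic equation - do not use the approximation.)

x² + Ka×x - Ka×C = 0. Using quadratic formula: [H⁺] = 1.5466e-06

pH = 5.81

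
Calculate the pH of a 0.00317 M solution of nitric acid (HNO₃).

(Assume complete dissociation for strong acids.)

[H⁺] = 0.00317 M for strong acid. pH = -log[H⁺] = -log(0.00317)

pH = 2.50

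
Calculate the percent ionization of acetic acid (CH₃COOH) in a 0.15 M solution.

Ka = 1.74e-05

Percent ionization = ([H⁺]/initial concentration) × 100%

Using Ka equilibrium: x² + Ka×x - Ka×C = 0. Solving: [H⁺] = 1.6069e-03. Percent = (1.6069e-03/0.15) × 100

Percent ionization = 1.07%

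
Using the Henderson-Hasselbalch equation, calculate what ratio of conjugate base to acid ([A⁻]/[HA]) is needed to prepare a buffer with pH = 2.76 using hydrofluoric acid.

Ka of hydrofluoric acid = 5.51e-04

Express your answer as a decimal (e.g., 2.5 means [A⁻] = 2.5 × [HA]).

pKa = -log(5.51e-04) = 3.2588. pH = pKa + log([A⁻]/[HA]), so log([A⁻]/[HA]) = pH − pKa = 2.76 − 3.2588 = -0.4988. [A⁻]/[HA] = 10^(-0.4988) = 0.317

[A⁻]/[HA] = 0.317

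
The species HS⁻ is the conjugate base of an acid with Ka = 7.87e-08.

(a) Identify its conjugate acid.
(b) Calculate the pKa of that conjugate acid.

(a) The conjugate acid is formed by adding one H⁺ to HS⁻, giving H₂S. (b) pKa = -log(Ka) = -log(7.87e-08) = 7.10.

Conjugate acid: H₂S; pK_a = 7.10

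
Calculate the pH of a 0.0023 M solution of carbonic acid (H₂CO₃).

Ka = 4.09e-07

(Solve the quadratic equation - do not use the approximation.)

x² + Ka×x - Ka×C = 0. Using quadratic formula: [H⁺] = 3.0467e-05

pH = 4.52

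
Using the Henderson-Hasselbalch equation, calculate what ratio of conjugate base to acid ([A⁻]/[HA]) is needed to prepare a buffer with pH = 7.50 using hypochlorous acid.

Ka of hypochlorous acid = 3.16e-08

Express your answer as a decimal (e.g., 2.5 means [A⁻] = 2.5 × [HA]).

pKa = -log(3.16e-08) = 7.5003. pH = pKa + log([A⁻]/[HA]), so log([A⁻]/[HA]) = pH − pKa = 7.50 − 7.5003 = -0.0003. [A⁻]/[HA] = 10^(-0.0003) = 0.999

[A⁻]/[HA] = 0.999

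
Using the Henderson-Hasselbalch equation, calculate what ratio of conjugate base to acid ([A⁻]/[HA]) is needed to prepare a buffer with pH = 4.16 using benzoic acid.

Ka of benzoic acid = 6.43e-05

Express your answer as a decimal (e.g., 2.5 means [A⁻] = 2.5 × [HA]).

pKa = -log(6.43e-05) = 4.1918. pH = pKa + log([A⁻]/[HA]), so log([A⁻]/[HA]) = pH − pKa = 4.16 − 4.1918 = -0.0318. [A⁻]/[HA] = 10^(-0.0318) = 0.929

[A⁻]/[HA] = 0.929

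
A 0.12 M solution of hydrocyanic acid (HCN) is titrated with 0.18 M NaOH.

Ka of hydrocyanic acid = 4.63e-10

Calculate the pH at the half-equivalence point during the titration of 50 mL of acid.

At half-equivalence [HA] = [A⁻], so Henderson-Hasselbalch gives pH = pKa = -log(4.63e-10) = 9.33.

pH = pKa = 9.33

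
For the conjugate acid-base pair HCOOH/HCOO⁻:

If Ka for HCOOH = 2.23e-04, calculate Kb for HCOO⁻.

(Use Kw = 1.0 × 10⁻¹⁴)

For a conjugate pair Ka × Kb = Kw, so Kb = Kw/Ka = 1.0 × 10⁻¹⁴ / 2.23e-04 = 4.48e-11.

K_b = 4.48e-11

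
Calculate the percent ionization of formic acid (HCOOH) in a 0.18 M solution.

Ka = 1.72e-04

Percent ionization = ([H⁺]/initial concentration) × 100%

Using Ka equilibrium: x² + Ka×x - Ka×C = 0. Solving: [H⁺] = 5.4788e-03. Percent = (5.4788e-03/0.18) × 100

Percent ionization = 3.04%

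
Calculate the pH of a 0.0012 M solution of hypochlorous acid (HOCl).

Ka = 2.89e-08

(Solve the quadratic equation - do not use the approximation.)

x² + Ka×x - Ka×C = 0. Using quadratic formula: [H⁺] = 5.8745e-06

pH = 5.23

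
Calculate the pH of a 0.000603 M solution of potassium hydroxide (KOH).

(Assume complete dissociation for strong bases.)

[OH⁻] = 0.000603 M for strong base. pOH = -log[OH⁻] = 3.22, pH = 14 - pOH

pH = 10.78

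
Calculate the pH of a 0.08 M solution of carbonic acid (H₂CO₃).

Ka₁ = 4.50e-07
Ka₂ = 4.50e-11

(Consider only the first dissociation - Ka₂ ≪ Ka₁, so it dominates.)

First dissociation dominates. From Ka₁ = [H⁺][HA⁻]/[H₂A], x² + Ka₁·x − Ka₁·C = 0 with C = 0.08 M and Ka₁ = 4.50e-07. Solving: [H⁺] = (−Ka₁ + √(Ka₁² + 4·Ka₁·C)) / 2 = 1.8951e-04 M. pH = -log(1.8951e-04) = 3.72.

pH = 3.72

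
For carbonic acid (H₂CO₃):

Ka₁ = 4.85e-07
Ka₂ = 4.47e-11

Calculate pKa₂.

pKa₂ = -log(Ka₂) = -log(4.47e-11) = 10.35.

pK_{a2} = 10.35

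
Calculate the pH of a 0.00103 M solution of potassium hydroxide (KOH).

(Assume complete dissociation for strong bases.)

[OH⁻] = 0.00103 M for strong base. pOH = -log[OH⁻] = 2.99, pH = 14 - pOH

pH = 11.01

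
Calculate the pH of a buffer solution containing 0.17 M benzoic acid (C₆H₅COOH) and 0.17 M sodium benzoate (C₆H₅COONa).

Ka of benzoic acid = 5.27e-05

pKa = -log(5.27e-05) = 4.28. pH = pKa + log([A⁻]/[HA]) = 4.28 + log(0.17/0.17)

pH = 4.28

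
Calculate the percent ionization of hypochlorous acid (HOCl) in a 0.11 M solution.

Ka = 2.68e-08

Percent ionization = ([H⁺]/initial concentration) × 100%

Using Ka equilibrium: x² + Ka×x - Ka×C = 0. Solving: [H⁺] = 5.4282e-05. Percent = (5.4282e-05/0.11) × 100

Percent ionization = 0.0493%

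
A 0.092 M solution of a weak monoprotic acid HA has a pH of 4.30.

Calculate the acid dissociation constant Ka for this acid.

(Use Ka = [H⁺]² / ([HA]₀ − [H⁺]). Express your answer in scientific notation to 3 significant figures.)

[H⁺] = 10^(−pH) = 10^(−4.30) = 5.012e-05 M. For HA ⇌ H⁺ + A⁻, Ka = [H⁺][A⁻]/[HA] = [H⁺]² / ([HA]₀ − [H⁺]) = (5.012e-05)² / (0.092 − 5.012e-05) = 2.73e-08.

K_a = 2.73e-08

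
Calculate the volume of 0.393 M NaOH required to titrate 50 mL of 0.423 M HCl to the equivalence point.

At equivalence: moles acid = moles base. moles HCl = 0.423 × 50/1000 = 0.02115 mol. V_base = moles / 0.393 × 1000 = 53.8 mL.

V_{base} = 53.8 mL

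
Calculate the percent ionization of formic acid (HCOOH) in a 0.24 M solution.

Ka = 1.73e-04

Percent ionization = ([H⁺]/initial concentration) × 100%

Using Ka equilibrium: x² + Ka×x - Ka×C = 0. Solving: [H⁺] = 6.3577e-03. Percent = (6.3577e-03/0.24) × 100

Percent ionization = 2.65%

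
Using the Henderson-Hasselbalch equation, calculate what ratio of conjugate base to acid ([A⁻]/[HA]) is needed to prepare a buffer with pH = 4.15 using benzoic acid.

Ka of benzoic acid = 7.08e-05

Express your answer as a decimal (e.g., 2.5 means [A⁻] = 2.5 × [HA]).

pKa = -log(7.08e-05) = 4.1500. pH = pKa + log([A⁻]/[HA]), so log([A⁻]/[HA]) = pH − pKa = 4.15 − 4.1500 = 0.0000. [A⁻]/[HA] = 10^(0.0000) = 1.00

[A⁻]/[HA] = 1.00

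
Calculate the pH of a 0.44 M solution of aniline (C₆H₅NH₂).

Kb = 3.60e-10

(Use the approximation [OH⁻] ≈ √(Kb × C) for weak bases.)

[OH⁻] = √(Kb × C) = √(3.60e-10 × 0.44) = 1.2586e-05. pOH = 4.90, pH = 14 - pOH

pH = 9.10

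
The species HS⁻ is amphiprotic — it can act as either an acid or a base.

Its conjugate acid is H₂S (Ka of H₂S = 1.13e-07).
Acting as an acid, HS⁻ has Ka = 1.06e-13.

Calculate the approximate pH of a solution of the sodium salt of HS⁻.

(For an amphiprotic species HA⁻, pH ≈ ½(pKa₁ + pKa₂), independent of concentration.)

pKa₁ = -log(1.13e-07) = 6.95; pKa₂ = -log(1.06e-13) = 12.97. For an amphiprotic species, pH ≈ ½(pKa₁ + pKa₂) = ½(6.95 + 12.97) = 9.96.

pH = 9.96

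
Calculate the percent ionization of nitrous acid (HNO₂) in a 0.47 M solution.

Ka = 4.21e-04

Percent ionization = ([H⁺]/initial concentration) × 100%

Using Ka equilibrium: x² + Ka×x - Ka×C = 0. Solving: [H⁺] = 1.3858e-02. Percent = (1.3858e-02/0.47) × 100

Percent ionization = 2.95%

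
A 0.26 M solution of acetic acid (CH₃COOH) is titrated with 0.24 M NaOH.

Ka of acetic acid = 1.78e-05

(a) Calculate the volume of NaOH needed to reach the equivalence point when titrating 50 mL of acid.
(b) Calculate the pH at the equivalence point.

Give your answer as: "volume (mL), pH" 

moles acid = 0.26 × 50/1000 = 0.013 mol; V_base = moles/0.24 × 1000 = 54.2 mL. At equivalence only the conjugate base is present: [A⁻] = 0.013/0.104 = 1.2480e-01 M. Kb = Kw/Ka = 5.62e-10; [OH⁻] = √(Kb × [A⁻]) = 8.3733e-06; pOH = 5.08; pH = 14 - pOH = 8.92.

V = 54.2 mL, pH = 8.92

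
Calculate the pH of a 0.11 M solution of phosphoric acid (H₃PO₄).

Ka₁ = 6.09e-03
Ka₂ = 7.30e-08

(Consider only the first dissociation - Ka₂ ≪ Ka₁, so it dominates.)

First dissociation dominates. From Ka₁ = [H⁺][HA⁻]/[H₂A], x² + Ka₁·x − Ka₁·C = 0 with C = 0.11 M and Ka₁ = 6.09e-03. Solving: [H⁺] = (−Ka₁ + √(Ka₁² + 4·Ka₁·C)) / 2 = 2.3016e-02 M. pH = -log(2.3016e-02) = 1.64.

pH = 1.64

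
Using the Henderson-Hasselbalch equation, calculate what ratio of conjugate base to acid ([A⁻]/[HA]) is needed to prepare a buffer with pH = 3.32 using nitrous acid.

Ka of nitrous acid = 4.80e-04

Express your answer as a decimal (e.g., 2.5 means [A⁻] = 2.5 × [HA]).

pKa = -log(4.80e-04) = 3.3188. pH = pKa + log([A⁻]/[HA]), so log([A⁻]/[HA]) = pH − pKa = 3.32 − 3.3188 = 0.0012. [A⁻]/[HA] = 10^(0.0012) = 1.00

[A⁻]/[HA] = 1.00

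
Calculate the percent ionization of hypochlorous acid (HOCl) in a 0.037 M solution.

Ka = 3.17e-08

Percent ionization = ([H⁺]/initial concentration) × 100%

Using Ka equilibrium: x² + Ka×x - Ka×C = 0. Solving: [H⁺] = 3.4232e-05. Percent = (3.4232e-05/0.037) × 100

Percent ionization = 0.0925%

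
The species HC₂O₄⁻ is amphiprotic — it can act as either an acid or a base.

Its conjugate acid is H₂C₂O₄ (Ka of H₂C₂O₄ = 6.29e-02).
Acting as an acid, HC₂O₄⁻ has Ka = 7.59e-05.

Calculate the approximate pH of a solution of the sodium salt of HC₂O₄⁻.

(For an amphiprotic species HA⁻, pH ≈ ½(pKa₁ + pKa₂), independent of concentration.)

pKa₁ = -log(6.29e-02) = 1.20; pKa₂ = -log(7.59e-05) = 4.12. For an amphiprotic species, pH ≈ ½(pKa₁ + pKa₂) = ½(1.20 + 4.12) = 2.66.

pH = 2.66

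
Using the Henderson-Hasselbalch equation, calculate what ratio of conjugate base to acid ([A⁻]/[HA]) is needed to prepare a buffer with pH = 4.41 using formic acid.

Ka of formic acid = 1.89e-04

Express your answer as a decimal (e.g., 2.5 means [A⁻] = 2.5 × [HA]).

pKa = -log(1.89e-04) = 3.7235. pH = pKa + log([A⁻]/[HA]), so log([A⁻]/[HA]) = pH − pKa = 4.41 − 3.7235 = 0.6865. [A⁻]/[HA] = 10^(0.6865) = 4.86

[A⁻]/[HA] = 4.86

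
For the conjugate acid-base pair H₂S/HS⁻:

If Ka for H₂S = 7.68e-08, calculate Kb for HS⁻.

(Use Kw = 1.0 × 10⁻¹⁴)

For a conjugate pair Ka × Kb = Kw, so Kb = Kw/Ka = 1.0 × 10⁻¹⁴ / 7.68e-08 = 1.30e-07.

K_b = 1.30e-07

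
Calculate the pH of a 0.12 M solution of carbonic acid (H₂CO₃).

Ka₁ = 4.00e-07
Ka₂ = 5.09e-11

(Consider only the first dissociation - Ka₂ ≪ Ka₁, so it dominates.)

First dissociation dominates. From Ka₁ = [H⁺][HA⁻]/[H₂A], x² + Ka₁·x − Ka₁·C = 0 with C = 0.12 M and Ka₁ = 4.00e-07. Solving: [H⁺] = (−Ka₁ + √(Ka₁² + 4·Ka₁·C)) / 2 = 2.1889e-04 M. pH = -log(2.1889e-04) = 3.66.

pH = 3.66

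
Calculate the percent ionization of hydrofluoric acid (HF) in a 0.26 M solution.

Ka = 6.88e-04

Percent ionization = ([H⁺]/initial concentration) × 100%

Using Ka equilibrium: x² + Ka×x - Ka×C = 0. Solving: [H⁺] = 1.3035e-02. Percent = (1.3035e-02/0.26) × 100

Percent ionization = 5.01%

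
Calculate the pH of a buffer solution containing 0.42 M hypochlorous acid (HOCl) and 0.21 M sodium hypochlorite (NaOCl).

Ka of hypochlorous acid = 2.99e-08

pKa = -log(2.99e-08) = 7.52. pH = pKa + log([A⁻]/[HA]) = 7.52 + log(0.21/0.42)

pH = 7.22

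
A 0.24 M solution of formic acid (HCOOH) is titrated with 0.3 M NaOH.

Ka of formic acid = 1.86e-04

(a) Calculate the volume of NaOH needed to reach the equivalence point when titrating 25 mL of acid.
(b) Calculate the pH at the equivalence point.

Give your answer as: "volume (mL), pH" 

moles acid = 0.24 × 25/1000 = 0.006 mol; V_base = moles/0.3 × 1000 = 20.0 mL. At equivalence only the conjugate base is present: [A⁻] = 0.006/0.045 = 1.3333e-01 M. Kb = Kw/Ka = 5.38e-11; [OH⁻] = √(Kb × [A⁻]) = 2.6774e-06; pOH = 5.57; pH = 14 - pOH = 8.43.

V = 20.0 mL, pH = 8.43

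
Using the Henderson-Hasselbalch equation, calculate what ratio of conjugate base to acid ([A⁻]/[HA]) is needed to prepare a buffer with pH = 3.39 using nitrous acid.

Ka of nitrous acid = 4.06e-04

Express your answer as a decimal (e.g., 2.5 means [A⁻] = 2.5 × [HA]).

pKa = -log(4.06e-04) = 3.3915. pH = pKa + log([A⁻]/[HA]), so log([A⁻]/[HA]) = pH − pKa = 3.39 − 3.3915 = -0.0015. [A⁻]/[HA] = 10^(-0.0015) = 0.997

[A⁻]/[HA] = 0.997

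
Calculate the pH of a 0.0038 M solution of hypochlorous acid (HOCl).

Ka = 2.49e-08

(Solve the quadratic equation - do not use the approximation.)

x² + Ka×x - Ka×C = 0. Using quadratic formula: [H⁺] = 9.7148e-06

pH = 5.01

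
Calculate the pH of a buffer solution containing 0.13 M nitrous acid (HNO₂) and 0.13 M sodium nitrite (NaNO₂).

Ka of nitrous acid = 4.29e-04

pKa = -log(4.29e-04) = 3.37. pH = pKa + log([A⁻]/[HA]) = 3.37 + log(0.13/0.13)

pH = 3.37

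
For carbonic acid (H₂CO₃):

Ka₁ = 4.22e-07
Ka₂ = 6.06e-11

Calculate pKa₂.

pKa₂ = -log(Ka₂) = -log(6.06e-11) = 10.22.

pK_{a2} = 10.22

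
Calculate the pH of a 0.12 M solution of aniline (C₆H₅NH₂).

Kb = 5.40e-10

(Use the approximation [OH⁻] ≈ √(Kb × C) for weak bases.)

[OH⁻] = √(Kb × C) = √(5.40e-10 × 0.12) = 8.0498e-06. pOH = 5.09, pH = 14 - pOH

pH = 8.91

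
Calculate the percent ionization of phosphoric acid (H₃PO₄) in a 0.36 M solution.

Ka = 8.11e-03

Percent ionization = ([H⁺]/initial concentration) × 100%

Using Ka equilibrium: x² + Ka×x - Ka×C = 0. Solving: [H⁺] = 5.0130e-02. Percent = (5.0130e-02/0.36) × 100

Percent ionization = 13.9%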